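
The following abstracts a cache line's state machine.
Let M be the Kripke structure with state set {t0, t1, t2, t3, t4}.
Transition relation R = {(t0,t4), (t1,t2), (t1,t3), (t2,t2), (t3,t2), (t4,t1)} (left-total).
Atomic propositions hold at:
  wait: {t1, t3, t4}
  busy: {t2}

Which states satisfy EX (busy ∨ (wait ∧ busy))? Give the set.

{t1, t2, t3}

Sat(wait ∧ busy) = ∅
Sat(busy ∨ (wait ∧ busy)) = {t2}
Sat(EX (busy ∨ (wait ∧ busy))) = {s : some successor in {t2}} = {t1, t2, t3}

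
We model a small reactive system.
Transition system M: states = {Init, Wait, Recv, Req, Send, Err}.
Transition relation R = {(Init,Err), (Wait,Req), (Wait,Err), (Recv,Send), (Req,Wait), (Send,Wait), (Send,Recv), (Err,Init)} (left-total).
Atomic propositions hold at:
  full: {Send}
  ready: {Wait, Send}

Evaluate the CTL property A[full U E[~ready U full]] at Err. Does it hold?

Sat(~ready) = {Init, Recv, Req, Err}
E[~ready U full]: least fixpoint, start Z0 = Sat(full) = {Send}, add states in Sat(~ready) with some successor in Z. Z1 = {Recv, Send}; fixed.
Sat(E[~ready U full]) = {Recv, Send}
A[full U E[~ready U full]]: least fixpoint, start Z0 = Sat(E[~ready U full]) = {Recv, Send}, add states in Sat(full) with every successor in Z. Already a fixed point.
Sat(A[full U E[~ready U full]]) = {Recv, Send}
Err ∉ Sat(A[full U E[~ready U full]]) = {Recv, Send}, so the formula does not hold at Err.

No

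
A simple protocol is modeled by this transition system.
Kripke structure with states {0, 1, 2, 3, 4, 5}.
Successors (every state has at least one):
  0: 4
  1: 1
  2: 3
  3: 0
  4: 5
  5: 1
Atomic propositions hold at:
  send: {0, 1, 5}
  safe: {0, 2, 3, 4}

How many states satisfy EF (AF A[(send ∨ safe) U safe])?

Sat(send ∨ safe) = {0, 1, 2, 3, 4, 5}
A[(send ∨ safe) U safe]: least fixpoint, start Z0 = Sat(safe) = {0, 2, 3, 4}, add states in Sat(send ∨ safe) with every successor in Z. Already a fixed point.
Sat(A[(send ∨ safe) U safe]) = {0, 2, 3, 4}
AF A[(send ∨ safe) U safe]: least fixpoint, start Z0 = {0, 2, 3, 4}, add states with every successor in Z. Already a fixed point.
Sat(AF A[(send ∨ safe) U safe]) = {0, 2, 3, 4}
EF (AF A[(send ∨ safe) U safe]): least fixpoint, start Z0 = {0, 2, 3, 4}, add states with some successor in Z. Already a fixed point.
Sat(EF (AF A[(send ∨ safe) U safe])) = {0, 2, 3, 4}
|Sat(EF (AF A[(send ∨ safe) U safe]))| = |{0, 2, 3, 4}| = 4.

4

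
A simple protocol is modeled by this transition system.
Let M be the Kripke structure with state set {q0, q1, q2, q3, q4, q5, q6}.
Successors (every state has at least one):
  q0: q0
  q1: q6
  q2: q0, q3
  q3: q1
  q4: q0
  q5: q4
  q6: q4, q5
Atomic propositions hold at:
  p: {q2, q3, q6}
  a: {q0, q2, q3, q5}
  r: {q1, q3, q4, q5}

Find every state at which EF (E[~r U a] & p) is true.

{q1, q2, q3, q6}

Sat(~r) = {q0, q2, q6}
E[~r U a]: least fixpoint, start Z0 = Sat(a) = {q0, q2, q3, q5}, add states in Sat(~r) with some successor in Z. Z1 = {q0, q2, q3, q5, q6}; fixed.
Sat(E[~r U a]) = {q0, q2, q3, q5, q6}
Sat(E[~r U a] & p) = {q2, q3, q6}
EF (E[~r U a] & p): least fixpoint, start Z0 = {q2, q3, q6}, add states with some successor in Z. Z1 = {q1, q2, q3, q6}; fixed.
Sat(EF (E[~r U a] & p)) = {q1, q2, q3, q6}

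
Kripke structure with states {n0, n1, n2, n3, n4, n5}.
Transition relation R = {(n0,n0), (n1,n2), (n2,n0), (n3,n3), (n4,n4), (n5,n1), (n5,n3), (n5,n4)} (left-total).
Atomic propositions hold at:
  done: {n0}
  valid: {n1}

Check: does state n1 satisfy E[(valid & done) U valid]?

Yes

Sat(valid & done) = ∅
E[(valid & done) U valid]: least fixpoint, start Z0 = Sat(valid) = {n1}, add states in Sat(valid & done) with some successor in Z. Already a fixed point.
Sat(E[(valid & done) U valid]) = {n1}
n1 ∈ Sat(E[(valid & done) U valid]) = {n1}, so the formula holds at n1.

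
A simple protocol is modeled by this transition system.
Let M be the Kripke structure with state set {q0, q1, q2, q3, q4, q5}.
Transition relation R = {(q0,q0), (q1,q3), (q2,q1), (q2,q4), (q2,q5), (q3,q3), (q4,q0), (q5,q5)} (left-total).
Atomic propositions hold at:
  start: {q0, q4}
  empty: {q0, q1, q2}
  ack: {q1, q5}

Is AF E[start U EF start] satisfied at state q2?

Yes

EF start: least fixpoint, start Z0 = {q0, q4}, add states with some successor in Z. Z1 = {q0, q2, q4}; fixed.
Sat(EF start) = {q0, q2, q4}
E[start U EF start]: least fixpoint, start Z0 = Sat(EF start) = {q0, q2, q4}, add states in Sat(start) with some successor in Z. Already a fixed point.
Sat(E[start U EF start]) = {q0, q2, q4}
AF E[start U EF start]: least fixpoint, start Z0 = {q0, q2, q4}, add states with every successor in Z. Already a fixed point.
Sat(AF E[start U EF start]) = {q0, q2, q4}
q2 ∈ Sat(AF E[start U EF start]) = {q0, q2, q4}, so the formula holds at q2.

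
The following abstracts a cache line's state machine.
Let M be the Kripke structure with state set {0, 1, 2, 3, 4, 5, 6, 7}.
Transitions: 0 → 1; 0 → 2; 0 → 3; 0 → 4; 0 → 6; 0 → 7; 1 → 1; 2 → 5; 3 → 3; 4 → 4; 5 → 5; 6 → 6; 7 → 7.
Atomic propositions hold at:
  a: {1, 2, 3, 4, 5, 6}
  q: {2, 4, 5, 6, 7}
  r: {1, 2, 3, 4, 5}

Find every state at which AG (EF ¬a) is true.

{7}

Sat(¬a) = {0, 7}
EF ¬a: least fixpoint, start Z0 = {0, 7}, add states with some successor in Z. Already a fixed point.
Sat(EF ¬a) = {0, 7}
AG (EF ¬a): greatest fixpoint, start Z0 = {0, 7}, keep only states in Sat with every successor in Z. Z1 = {7}; fixed.
Sat(AG (EF ¬a)) = {7}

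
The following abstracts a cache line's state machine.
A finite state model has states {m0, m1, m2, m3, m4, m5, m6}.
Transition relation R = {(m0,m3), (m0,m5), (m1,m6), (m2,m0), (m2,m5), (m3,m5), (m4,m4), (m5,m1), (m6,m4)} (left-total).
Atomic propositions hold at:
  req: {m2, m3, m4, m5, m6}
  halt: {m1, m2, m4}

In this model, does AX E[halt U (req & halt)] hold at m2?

Sat(req & halt) = {m2, m4}
E[halt U (req & halt)]: least fixpoint, start Z0 = Sat((req & halt)) = {m2, m4}, add states in Sat(halt) with some successor in Z. Already a fixed point.
Sat(E[halt U (req & halt)]) = {m2, m4}
Sat(AX E[halt U (req & halt)]) = {s : every successor in {m2, m4}} = {m4, m6}
m2 ∉ Sat(AX E[halt U (req & halt)]) = {m4, m6}, so the formula does not hold at m2.

No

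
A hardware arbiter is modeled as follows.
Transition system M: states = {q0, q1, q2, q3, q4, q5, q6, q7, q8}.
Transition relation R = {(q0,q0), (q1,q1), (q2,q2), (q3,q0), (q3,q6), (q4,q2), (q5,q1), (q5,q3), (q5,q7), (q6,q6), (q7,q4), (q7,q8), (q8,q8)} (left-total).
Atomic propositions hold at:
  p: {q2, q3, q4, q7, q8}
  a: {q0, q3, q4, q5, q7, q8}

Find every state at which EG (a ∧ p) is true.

Sat(a ∧ p) = {q3, q4, q7, q8}
EG (a ∧ p): greatest fixpoint, start Z0 = {q3, q4, q7, q8}, keep only states in Sat with some successor in Z. Z1 = {q7, q8}; fixed.
Sat(EG (a ∧ p)) = {q7, q8}

{q7, q8}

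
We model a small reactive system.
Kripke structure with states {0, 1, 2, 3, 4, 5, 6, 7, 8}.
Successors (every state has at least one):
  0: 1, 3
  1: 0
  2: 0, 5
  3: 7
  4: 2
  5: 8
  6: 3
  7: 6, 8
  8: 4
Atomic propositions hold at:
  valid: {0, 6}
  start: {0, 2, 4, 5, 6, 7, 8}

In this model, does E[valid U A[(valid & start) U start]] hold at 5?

Yes

Sat(valid & start) = {0, 6}
A[(valid & start) U start]: least fixpoint, start Z0 = Sat(start) = {0, 2, 4, 5, 6, 7, 8}, add states in Sat(valid & start) with every successor in Z. Already a fixed point.
Sat(A[(valid & start) U start]) = {0, 2, 4, 5, 6, 7, 8}
E[valid U A[(valid & start) U start]]: least fixpoint, start Z0 = Sat(A[(valid & start) U start]) = {0, 2, 4, 5, 6, 7, 8}, add states in Sat(valid) with some successor in Z. Already a fixed point.
Sat(E[valid U A[(valid & start) U start]]) = {0, 2, 4, 5, 6, 7, 8}
5 ∈ Sat(E[valid U A[(valid & start) U start]]) = {0, 2, 4, 5, 6, 7, 8}, so the formula holds at 5.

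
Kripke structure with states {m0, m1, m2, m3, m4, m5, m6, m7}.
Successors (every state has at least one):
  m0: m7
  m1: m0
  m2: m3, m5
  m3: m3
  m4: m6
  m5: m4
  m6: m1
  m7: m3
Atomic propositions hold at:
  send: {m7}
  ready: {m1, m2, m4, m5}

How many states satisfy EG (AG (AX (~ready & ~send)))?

Sat(~ready) = {m0, m3, m6, m7}
Sat(~send) = {m0, m1, m2, m3, m4, m5, m6}
Sat(~ready & ~send) = {m0, m3, m6}
Sat(AX (~ready & ~send)) = {s : every successor in {m0, m3, m6}} = {m1, m3, m4, m7}
AG (AX (~ready & ~send)): greatest fixpoint, start Z0 = {m1, m3, m4, m7}, keep only states in Sat with every successor in Z. Z1 = {m3, m7}; fixed.
Sat(AG (AX (~ready & ~send))) = {m3, m7}
EG (AG (AX (~ready & ~send))): greatest fixpoint, start Z0 = {m3, m7}, keep only states in Sat with some successor in Z. Already a fixed point.
Sat(EG (AG (AX (~ready & ~send)))) = {m3, m7}
|Sat(EG (AG (AX (~ready & ~send))))| = |{m3, m7}| = 2.

2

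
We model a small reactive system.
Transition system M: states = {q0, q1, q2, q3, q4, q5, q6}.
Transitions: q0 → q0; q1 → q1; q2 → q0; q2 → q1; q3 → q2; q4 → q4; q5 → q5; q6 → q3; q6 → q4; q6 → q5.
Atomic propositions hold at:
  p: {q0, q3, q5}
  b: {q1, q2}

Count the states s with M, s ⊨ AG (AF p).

AF p: least fixpoint, start Z0 = {q0, q3, q5}, add states with every successor in Z. Already a fixed point.
Sat(AF p) = {q0, q3, q5}
AG (AF p): greatest fixpoint, start Z0 = {q0, q3, q5}, keep only states in Sat with every successor in Z. Z1 = {q0, q5}; fixed.
Sat(AG (AF p)) = {q0, q5}
|Sat(AG (AF p))| = |{q0, q5}| = 2.

2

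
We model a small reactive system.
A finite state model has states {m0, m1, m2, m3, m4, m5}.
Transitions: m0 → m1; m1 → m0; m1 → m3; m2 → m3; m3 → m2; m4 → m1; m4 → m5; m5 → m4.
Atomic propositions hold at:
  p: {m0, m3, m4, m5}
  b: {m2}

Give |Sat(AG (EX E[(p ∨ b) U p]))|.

2

Sat(p ∨ b) = {m0, m2, m3, m4, m5}
E[(p ∨ b) U p]: least fixpoint, start Z0 = Sat(p) = {m0, m3, m4, m5}, add states in Sat(p ∨ b) with some successor in Z. Z1 = {m0, m2, m3, m4, m5}; fixed.
Sat(E[(p ∨ b) U p]) = {m0, m2, m3, m4, m5}
Sat(EX E[(p ∨ b) U p]) = {s : some successor in {m0, m2, m3, m4, m5}} = {m1, m2, m3, m4, m5}
AG (EX E[(p ∨ b) U p]): greatest fixpoint, start Z0 = {m1, m2, m3, m4, m5}, keep only states in Sat with every successor in Z. Z1 = {m2, m3, m4, m5}; Z2 = {m2, m3, m5}; Z3 = {m2, m3}; fixed.
Sat(AG (EX E[(p ∨ b) U p])) = {m2, m3}
|Sat(AG (EX E[(p ∨ b) U p]))| = |{m2, m3}| = 2.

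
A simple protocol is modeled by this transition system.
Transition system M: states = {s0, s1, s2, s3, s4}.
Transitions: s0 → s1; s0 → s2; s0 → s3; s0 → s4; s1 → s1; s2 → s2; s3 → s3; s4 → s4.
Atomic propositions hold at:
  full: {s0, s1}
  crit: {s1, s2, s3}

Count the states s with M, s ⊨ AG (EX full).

Sat(EX full) = {s : some successor in {s0, s1}} = {s0, s1}
AG (EX full): greatest fixpoint, start Z0 = {s0, s1}, keep only states in Sat with every successor in Z. Z1 = {s1}; fixed.
Sat(AG (EX full)) = {s1}
|Sat(AG (EX full))| = |{s1}| = 1.

1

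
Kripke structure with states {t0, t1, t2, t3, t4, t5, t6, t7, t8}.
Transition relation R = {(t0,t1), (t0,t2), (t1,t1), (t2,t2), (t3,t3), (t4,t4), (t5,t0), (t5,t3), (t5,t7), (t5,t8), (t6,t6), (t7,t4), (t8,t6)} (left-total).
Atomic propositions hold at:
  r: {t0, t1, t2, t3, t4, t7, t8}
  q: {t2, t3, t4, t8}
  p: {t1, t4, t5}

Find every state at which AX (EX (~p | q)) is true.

{t2, t3, t4, t5, t6, t7, t8}

Sat(~p) = {t0, t2, t3, t6, t7, t8}
Sat(~p | q) = {t0, t2, t3, t4, t6, t7, t8}
Sat(EX (~p | q)) = {s : some successor in {t0, t2, t3, t4, t6, t7, t8}} = {t0, t2, t3, t4, t5, t6, t7, t8}
Sat(AX (EX (~p | q))) = {s : every successor in {t0, t2, t3, t4, t5, t6, t7, t8}} = {t2, t3, t4, t5, t6, t7, t8}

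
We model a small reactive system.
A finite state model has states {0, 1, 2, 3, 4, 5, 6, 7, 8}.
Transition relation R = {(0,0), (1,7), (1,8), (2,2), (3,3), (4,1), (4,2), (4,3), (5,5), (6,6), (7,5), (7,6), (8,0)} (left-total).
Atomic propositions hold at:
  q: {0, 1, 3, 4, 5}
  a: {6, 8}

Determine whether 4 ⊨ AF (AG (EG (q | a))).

Sat(q | a) = {0, 1, 3, 4, 5, 6, 8}
EG (q | a): greatest fixpoint, start Z0 = {0, 1, 3, 4, 5, 6, 8}, keep only states in Sat with some successor in Z. Already a fixed point.
Sat(EG (q | a)) = {0, 1, 3, 4, 5, 6, 8}
AG (EG (q | a)): greatest fixpoint, start Z0 = {0, 1, 3, 4, 5, 6, 8}, keep only states in Sat with every successor in Z. Z1 = {0, 3, 5, 6, 8}; fixed.
Sat(AG (EG (q | a))) = {0, 3, 5, 6, 8}
AF (AG (EG (q | a))): least fixpoint, start Z0 = {0, 3, 5, 6, 8}, add states with every successor in Z. Z1 = {0, 3, 5, 6, 7, 8}; Z2 = {0, 1, 3, 5, 6, 7, 8}; fixed.
Sat(AF (AG (EG (q | a)))) = {0, 1, 3, 5, 6, 7, 8}
4 ∉ Sat(AF (AG (EG (q | a)))) = {0, 1, 3, 5, 6, 7, 8}, so the formula does not hold at 4.

No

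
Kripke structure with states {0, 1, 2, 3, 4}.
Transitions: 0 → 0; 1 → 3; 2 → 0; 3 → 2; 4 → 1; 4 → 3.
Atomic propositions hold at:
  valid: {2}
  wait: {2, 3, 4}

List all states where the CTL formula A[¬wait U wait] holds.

{1, 2, 3, 4}

Sat(¬wait) = {0, 1}
A[¬wait U wait]: least fixpoint, start Z0 = Sat(wait) = {2, 3, 4}, add states in Sat(¬wait) with every successor in Z. Z1 = {1, 2, 3, 4}; fixed.
Sat(A[¬wait U wait]) = {1, 2, 3, 4}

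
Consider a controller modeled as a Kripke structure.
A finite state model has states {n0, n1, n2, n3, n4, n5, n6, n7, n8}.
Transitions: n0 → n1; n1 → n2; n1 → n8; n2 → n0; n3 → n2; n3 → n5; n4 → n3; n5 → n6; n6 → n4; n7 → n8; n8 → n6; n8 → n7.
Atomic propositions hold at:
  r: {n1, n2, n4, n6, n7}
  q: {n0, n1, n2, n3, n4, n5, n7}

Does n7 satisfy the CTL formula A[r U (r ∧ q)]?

Yes

Sat(r ∧ q) = {n1, n2, n4, n7}
A[r U (r ∧ q)]: least fixpoint, start Z0 = Sat((r ∧ q)) = {n1, n2, n4, n7}, add states in Sat(r) with every successor in Z. Z1 = {n1, n2, n4, n6, n7}; fixed.
Sat(A[r U (r ∧ q)]) = {n1, n2, n4, n6, n7}
n7 ∈ Sat(A[r U (r ∧ q)]) = {n1, n2, n4, n6, n7}, so the formula holds at n7.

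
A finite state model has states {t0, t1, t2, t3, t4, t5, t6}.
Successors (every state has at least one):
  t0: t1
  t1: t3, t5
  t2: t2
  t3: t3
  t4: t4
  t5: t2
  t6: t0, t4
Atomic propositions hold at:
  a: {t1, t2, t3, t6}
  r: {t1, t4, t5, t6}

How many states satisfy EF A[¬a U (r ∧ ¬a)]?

Sat(¬a) = {t0, t4, t5}
Sat(r ∧ ¬a) = {t4, t5}
A[¬a U (r ∧ ¬a)]: least fixpoint, start Z0 = Sat((r ∧ ¬a)) = {t4, t5}, add states in Sat(¬a) with every successor in Z. Already a fixed point.
Sat(A[¬a U (r ∧ ¬a)]) = {t4, t5}
EF A[¬a U (r ∧ ¬a)]: least fixpoint, start Z0 = {t4, t5}, add states with some successor in Z. Z1 = {t1, t4, t5, t6}; Z2 = {t0, t1, t4, t5, t6}; fixed.
Sat(EF A[¬a U (r ∧ ¬a)]) = {t0, t1, t4, t5, t6}
|Sat(EF A[¬a U (r ∧ ¬a)])| = |{t0, t1, t4, t5, t6}| = 5.

5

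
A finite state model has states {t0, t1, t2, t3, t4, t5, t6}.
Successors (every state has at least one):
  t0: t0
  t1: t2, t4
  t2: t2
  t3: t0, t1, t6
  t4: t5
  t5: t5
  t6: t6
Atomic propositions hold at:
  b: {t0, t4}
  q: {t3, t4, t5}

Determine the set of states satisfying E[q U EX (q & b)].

{t1, t3}

Sat(q & b) = {t4}
Sat(EX (q & b)) = {s : some successor in {t4}} = {t1}
E[q U EX (q & b)]: least fixpoint, start Z0 = Sat(EX (q & b)) = {t1}, add states in Sat(q) with some successor in Z. Z1 = {t1, t3}; fixed.
Sat(E[q U EX (q & b)]) = {t1, t3}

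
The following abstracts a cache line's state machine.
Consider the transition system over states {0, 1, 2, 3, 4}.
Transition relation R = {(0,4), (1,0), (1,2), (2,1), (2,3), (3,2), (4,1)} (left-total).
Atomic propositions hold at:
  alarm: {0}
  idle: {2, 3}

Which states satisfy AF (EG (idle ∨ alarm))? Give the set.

{2, 3}

Sat(idle ∨ alarm) = {0, 2, 3}
EG (idle ∨ alarm): greatest fixpoint, start Z0 = {0, 2, 3}, keep only states in Sat with some successor in Z. Z1 = {2, 3}; fixed.
Sat(EG (idle ∨ alarm)) = {2, 3}
AF (EG (idle ∨ alarm)): least fixpoint, start Z0 = {2, 3}, add states with every successor in Z. Already a fixed point.
Sat(AF (EG (idle ∨ alarm))) = {2, 3}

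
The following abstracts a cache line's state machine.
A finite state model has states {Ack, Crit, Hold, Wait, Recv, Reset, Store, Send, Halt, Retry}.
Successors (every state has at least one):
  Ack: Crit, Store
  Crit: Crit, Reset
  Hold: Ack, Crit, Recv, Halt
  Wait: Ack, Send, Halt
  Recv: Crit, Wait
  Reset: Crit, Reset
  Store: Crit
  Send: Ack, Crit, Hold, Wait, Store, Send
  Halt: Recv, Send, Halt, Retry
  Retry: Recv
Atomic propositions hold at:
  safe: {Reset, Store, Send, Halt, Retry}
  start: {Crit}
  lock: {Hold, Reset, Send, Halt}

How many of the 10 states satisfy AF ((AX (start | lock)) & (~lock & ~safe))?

3

Sat(start | lock) = {Crit, Hold, Reset, Send, Halt}
Sat(AX (start | lock)) = {s : every successor in {Crit, Hold, Reset, Send, Halt}} = {Crit, Reset, Store}
Sat(~lock) = {Ack, Crit, Wait, Recv, Store, Retry}
Sat(~safe) = {Ack, Crit, Hold, Wait, Recv}
Sat(~lock & ~safe) = {Ack, Crit, Wait, Recv}
Sat((AX (start | lock)) & (~lock & ~safe)) = {Crit}
AF ((AX (start | lock)) & (~lock & ~safe)): least fixpoint, start Z0 = {Crit}, add states with every successor in Z. Z1 = {Crit, Store}; Z2 = {Ack, Crit, Store}; fixed.
Sat(AF ((AX (start | lock)) & (~lock & ~safe))) = {Ack, Crit, Store}
|Sat(AF ((AX (start | lock)) & (~lock & ~safe)))| = |{Ack, Crit, Store}| = 3.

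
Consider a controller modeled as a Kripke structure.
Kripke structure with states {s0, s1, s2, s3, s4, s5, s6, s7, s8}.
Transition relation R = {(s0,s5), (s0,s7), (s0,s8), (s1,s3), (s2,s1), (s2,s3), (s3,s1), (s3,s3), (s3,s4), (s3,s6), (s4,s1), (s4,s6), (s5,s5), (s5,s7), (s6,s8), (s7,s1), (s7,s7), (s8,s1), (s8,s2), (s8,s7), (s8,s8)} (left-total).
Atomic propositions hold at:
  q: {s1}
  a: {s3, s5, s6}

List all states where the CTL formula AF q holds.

AF q: least fixpoint, start Z0 = {s1}, add states with every successor in Z. Already a fixed point.
Sat(AF q) = {s1}

{s1}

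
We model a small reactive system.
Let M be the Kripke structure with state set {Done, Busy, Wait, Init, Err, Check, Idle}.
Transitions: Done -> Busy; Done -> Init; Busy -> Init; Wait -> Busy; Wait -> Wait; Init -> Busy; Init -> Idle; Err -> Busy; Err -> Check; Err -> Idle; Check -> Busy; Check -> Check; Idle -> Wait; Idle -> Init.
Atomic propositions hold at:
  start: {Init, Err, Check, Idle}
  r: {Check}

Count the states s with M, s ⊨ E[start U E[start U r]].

2

E[start U r]: least fixpoint, start Z0 = Sat(r) = {Check}, add states in Sat(start) with some successor in Z. Z1 = {Err, Check}; fixed.
Sat(E[start U r]) = {Err, Check}
E[start U E[start U r]]: least fixpoint, start Z0 = Sat(E[start U r]) = {Err, Check}, add states in Sat(start) with some successor in Z. Already a fixed point.
Sat(E[start U E[start U r]]) = {Err, Check}
|Sat(E[start U E[start U r]])| = |{Err, Check}| = 2.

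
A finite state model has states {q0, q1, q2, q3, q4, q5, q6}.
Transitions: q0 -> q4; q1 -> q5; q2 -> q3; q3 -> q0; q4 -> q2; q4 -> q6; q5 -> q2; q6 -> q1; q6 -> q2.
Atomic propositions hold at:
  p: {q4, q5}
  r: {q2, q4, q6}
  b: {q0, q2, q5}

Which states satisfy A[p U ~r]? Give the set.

{q0, q1, q3, q5}

Sat(~r) = {q0, q1, q3, q5}
A[p U ~r]: least fixpoint, start Z0 = Sat(~r) = {q0, q1, q3, q5}, add states in Sat(p) with every successor in Z. Already a fixed point.
Sat(A[p U ~r]) = {q0, q1, q3, q5}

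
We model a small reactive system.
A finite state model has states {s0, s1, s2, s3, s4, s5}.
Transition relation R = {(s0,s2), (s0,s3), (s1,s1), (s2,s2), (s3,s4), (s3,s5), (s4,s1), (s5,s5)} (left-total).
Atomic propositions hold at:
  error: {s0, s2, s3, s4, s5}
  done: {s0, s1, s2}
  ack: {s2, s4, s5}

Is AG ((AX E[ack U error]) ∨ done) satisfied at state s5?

E[ack U error]: least fixpoint, start Z0 = Sat(error) = {s0, s2, s3, s4, s5}, add states in Sat(ack) with some successor in Z. Already a fixed point.
Sat(E[ack U error]) = {s0, s2, s3, s4, s5}
Sat(AX E[ack U error]) = {s : every successor in {s0, s2, s3, s4, s5}} = {s0, s2, s3, s5}
Sat((AX E[ack U error]) ∨ done) = {s0, s1, s2, s3, s5}
AG ((AX E[ack U error]) ∨ done): greatest fixpoint, start Z0 = {s0, s1, s2, s3, s5}, keep only states in Sat with every successor in Z. Z1 = {s0, s1, s2, s5}; Z2 = {s1, s2, s5}; fixed.
Sat(AG ((AX E[ack U error]) ∨ done)) = {s1, s2, s5}
s5 ∈ Sat(AG ((AX E[ack U error]) ∨ done)) = {s1, s2, s5}, so the formula holds at s5.

Yes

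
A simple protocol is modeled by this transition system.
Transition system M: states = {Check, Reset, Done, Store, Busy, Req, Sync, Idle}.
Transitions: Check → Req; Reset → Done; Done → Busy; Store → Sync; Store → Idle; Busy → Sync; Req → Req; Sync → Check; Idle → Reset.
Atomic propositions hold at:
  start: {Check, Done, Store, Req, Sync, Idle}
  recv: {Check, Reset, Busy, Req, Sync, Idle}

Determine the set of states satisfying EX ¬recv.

Sat(¬recv) = {Done, Store}
Sat(EX ¬recv) = {s : some successor in {Done, Store}} = {Reset}

{Reset}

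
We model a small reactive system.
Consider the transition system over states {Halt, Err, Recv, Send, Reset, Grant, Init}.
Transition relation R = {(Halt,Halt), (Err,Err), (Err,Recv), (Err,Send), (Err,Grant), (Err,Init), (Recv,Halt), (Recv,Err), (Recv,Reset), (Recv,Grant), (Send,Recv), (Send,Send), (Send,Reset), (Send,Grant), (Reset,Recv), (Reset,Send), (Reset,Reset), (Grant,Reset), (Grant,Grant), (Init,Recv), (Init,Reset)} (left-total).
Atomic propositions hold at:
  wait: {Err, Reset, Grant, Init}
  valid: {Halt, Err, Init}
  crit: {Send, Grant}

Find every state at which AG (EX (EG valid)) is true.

EG valid: greatest fixpoint, start Z0 = {Halt, Err, Init}, keep only states in Sat with some successor in Z. Z1 = {Halt, Err}; fixed.
Sat(EG valid) = {Halt, Err}
Sat(EX (EG valid)) = {s : some successor in {Halt, Err}} = {Halt, Err, Recv}
AG (EX (EG valid)): greatest fixpoint, start Z0 = {Halt, Err, Recv}, keep only states in Sat with every successor in Z. Z1 = {Halt}; fixed.
Sat(AG (EX (EG valid))) = {Halt}

{Halt}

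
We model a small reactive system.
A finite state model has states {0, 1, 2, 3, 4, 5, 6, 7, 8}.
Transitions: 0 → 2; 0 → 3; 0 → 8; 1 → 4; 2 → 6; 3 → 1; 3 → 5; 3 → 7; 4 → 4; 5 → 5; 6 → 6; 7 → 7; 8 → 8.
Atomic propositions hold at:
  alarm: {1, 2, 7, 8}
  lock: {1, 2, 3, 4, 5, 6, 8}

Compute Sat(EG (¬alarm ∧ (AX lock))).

Sat(¬alarm) = {0, 3, 4, 5, 6}
Sat(AX lock) = {s : every successor in {1, 2, 3, 4, 5, 6, 8}} = {0, 1, 2, 4, 5, 6, 8}
Sat(¬alarm ∧ (AX lock)) = {0, 4, 5, 6}
EG (¬alarm ∧ (AX lock)): greatest fixpoint, start Z0 = {0, 4, 5, 6}, keep only states in Sat with some successor in Z. Z1 = {4, 5, 6}; fixed.
Sat(EG (¬alarm ∧ (AX lock))) = {4, 5, 6}

{4, 5, 6}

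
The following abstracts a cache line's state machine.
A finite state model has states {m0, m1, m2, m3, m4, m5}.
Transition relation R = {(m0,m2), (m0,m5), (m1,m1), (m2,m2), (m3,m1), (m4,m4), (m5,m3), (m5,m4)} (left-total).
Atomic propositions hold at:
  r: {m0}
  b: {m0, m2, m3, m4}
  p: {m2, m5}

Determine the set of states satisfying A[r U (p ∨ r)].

{m0, m2, m5}

Sat(p ∨ r) = {m0, m2, m5}
A[r U (p ∨ r)]: least fixpoint, start Z0 = Sat((p ∨ r)) = {m0, m2, m5}, add states in Sat(r) with every successor in Z. Already a fixed point.
Sat(A[r U (p ∨ r)]) = {m0, m2, m5}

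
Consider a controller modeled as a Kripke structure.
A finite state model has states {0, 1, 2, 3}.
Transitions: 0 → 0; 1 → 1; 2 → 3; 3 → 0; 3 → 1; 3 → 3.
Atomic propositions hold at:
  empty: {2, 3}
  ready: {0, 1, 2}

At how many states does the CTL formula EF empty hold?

EF empty: least fixpoint, start Z0 = {2, 3}, add states with some successor in Z. Already a fixed point.
Sat(EF empty) = {2, 3}
|Sat(EF empty)| = |{2, 3}| = 2.

2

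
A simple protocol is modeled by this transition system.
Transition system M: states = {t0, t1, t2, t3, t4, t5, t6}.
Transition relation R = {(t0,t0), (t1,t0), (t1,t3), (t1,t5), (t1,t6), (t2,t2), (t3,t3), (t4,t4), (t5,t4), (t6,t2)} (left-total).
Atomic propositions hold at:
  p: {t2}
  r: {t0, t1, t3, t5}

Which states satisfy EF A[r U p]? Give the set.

{t1, t2, t6}

A[r U p]: least fixpoint, start Z0 = Sat(p) = {t2}, add states in Sat(r) with every successor in Z. Already a fixed point.
Sat(A[r U p]) = {t2}
EF A[r U p]: least fixpoint, start Z0 = {t2}, add states with some successor in Z. Z1 = {t2, t6}; Z2 = {t1, t2, t6}; fixed.
Sat(EF A[r U p]) = {t1, t2, t6}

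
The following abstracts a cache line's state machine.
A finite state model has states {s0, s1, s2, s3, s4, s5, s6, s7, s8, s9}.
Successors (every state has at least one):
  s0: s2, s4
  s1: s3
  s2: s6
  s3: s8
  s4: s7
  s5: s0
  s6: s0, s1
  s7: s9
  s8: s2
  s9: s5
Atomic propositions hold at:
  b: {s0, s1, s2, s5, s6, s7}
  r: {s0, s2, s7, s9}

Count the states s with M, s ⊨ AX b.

Sat(AX b) = {s : every successor in {s0, s1, s2, s5, s6, s7}} = {s2, s4, s5, s6, s8, s9}
|Sat(AX b)| = |{s2, s4, s5, s6, s8, s9}| = 6.

6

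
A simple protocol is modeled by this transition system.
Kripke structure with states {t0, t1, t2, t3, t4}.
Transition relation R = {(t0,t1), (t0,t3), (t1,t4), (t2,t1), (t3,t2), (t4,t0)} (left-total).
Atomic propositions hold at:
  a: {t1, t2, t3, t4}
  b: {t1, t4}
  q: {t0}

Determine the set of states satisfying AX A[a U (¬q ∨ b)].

Sat(¬q) = {t1, t2, t3, t4}
Sat(¬q ∨ b) = {t1, t2, t3, t4}
A[a U (¬q ∨ b)]: least fixpoint, start Z0 = Sat((¬q ∨ b)) = {t1, t2, t3, t4}, add states in Sat(a) with every successor in Z. Already a fixed point.
Sat(A[a U (¬q ∨ b)]) = {t1, t2, t3, t4}
Sat(AX A[a U (¬q ∨ b)]) = {s : every successor in {t1, t2, t3, t4}} = {t0, t1, t2, t3}

{t0, t1, t2, t3}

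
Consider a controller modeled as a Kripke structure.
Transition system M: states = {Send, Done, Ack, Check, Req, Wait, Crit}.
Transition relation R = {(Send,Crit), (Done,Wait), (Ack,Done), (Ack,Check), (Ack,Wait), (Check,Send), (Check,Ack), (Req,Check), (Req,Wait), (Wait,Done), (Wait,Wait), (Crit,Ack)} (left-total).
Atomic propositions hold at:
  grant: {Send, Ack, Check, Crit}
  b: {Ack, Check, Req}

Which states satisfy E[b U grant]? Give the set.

E[b U grant]: least fixpoint, start Z0 = Sat(grant) = {Send, Ack, Check, Crit}, add states in Sat(b) with some successor in Z. Z1 = {Send, Ack, Check, Req, Crit}; fixed.
Sat(E[b U grant]) = {Send, Ack, Check, Req, Crit}

{Send, Ack, Check, Req, Crit}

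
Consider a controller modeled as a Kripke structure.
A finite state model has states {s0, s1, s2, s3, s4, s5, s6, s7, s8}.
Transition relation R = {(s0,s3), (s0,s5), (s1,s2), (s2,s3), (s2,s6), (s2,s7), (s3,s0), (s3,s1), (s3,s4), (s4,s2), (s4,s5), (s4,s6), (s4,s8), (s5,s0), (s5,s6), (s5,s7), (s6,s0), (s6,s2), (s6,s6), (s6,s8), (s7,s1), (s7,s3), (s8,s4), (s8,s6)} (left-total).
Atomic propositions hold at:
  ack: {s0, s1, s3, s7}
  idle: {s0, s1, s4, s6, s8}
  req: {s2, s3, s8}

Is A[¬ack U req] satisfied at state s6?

Sat(¬ack) = {s2, s4, s5, s6, s8}
A[¬ack U req]: least fixpoint, start Z0 = Sat(req) = {s2, s3, s8}, add states in Sat(¬ack) with every successor in Z. Already a fixed point.
Sat(A[¬ack U req]) = {s2, s3, s8}
s6 ∉ Sat(A[¬ack U req]) = {s2, s3, s8}, so the formula does not hold at s6.

No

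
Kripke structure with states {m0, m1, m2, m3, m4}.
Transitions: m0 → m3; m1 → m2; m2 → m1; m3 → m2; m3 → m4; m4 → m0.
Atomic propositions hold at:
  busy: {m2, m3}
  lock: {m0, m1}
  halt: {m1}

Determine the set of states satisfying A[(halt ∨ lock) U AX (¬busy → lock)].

Sat(halt ∨ lock) = {m0, m1}
Sat(¬busy) = {m0, m1, m4}
Sat(¬busy → lock) = {m0, m1, m2, m3}
Sat(AX (¬busy → lock)) = {s : every successor in {m0, m1, m2, m3}} = {m0, m1, m2, m4}
A[(halt ∨ lock) U AX (¬busy → lock)]: least fixpoint, start Z0 = Sat(AX (¬busy → lock)) = {m0, m1, m2, m4}, add states in Sat(halt ∨ lock) with every successor in Z. Already a fixed point.
Sat(A[(halt ∨ lock) U AX (¬busy → lock)]) = {m0, m1, m2, m4}

{m0, m1, m2, m4}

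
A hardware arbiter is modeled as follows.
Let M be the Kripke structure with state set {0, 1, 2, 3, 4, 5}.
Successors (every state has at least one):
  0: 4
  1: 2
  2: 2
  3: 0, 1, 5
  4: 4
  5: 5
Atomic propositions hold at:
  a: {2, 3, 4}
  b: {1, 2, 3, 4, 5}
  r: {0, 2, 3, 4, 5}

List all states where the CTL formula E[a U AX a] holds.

Sat(AX a) = {s : every successor in {2, 3, 4}} = {0, 1, 2, 4}
E[a U AX a]: least fixpoint, start Z0 = Sat(AX a) = {0, 1, 2, 4}, add states in Sat(a) with some successor in Z. Z1 = {0, 1, 2, 3, 4}; fixed.
Sat(E[a U AX a]) = {0, 1, 2, 3, 4}

{0, 1, 2, 3, 4}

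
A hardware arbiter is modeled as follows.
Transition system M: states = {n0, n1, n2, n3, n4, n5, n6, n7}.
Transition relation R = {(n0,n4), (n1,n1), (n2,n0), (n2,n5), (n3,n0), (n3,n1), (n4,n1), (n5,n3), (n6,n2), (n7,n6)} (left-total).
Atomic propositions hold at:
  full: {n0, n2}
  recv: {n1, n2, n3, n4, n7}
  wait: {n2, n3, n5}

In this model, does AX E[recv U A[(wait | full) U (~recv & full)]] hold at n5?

Yes

Sat(wait | full) = {n0, n2, n3, n5}
Sat(~recv) = {n0, n5, n6}
Sat(~recv & full) = {n0}
A[(wait | full) U (~recv & full)]: least fixpoint, start Z0 = Sat((~recv & full)) = {n0}, add states in Sat(wait | full) with every successor in Z. Already a fixed point.
Sat(A[(wait | full) U (~recv & full)]) = {n0}
E[recv U A[(wait | full) U (~recv & full)]]: least fixpoint, start Z0 = Sat(A[(wait | full) U (~recv & full)]) = {n0}, add states in Sat(recv) with some successor in Z. Z1 = {n0, n2, n3}; fixed.
Sat(E[recv U A[(wait | full) U (~recv & full)]]) = {n0, n2, n3}
Sat(AX E[recv U A[(wait | full) U (~recv & full)]]) = {s : every successor in {n0, n2, n3}} = {n5, n6}
n5 ∈ Sat(AX E[recv U A[(wait | full) U (~recv & full)]]) = {n5, n6}, so the formula holds at n5.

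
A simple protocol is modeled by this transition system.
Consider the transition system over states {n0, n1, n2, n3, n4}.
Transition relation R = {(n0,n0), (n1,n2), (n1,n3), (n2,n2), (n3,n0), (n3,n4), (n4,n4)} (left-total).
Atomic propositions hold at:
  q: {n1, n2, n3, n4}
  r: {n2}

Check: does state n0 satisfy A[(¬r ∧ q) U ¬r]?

Yes

Sat(¬r) = {n0, n1, n3, n4}
Sat(¬r ∧ q) = {n1, n3, n4}
A[(¬r ∧ q) U ¬r]: least fixpoint, start Z0 = Sat(¬r) = {n0, n1, n3, n4}, add states in Sat(¬r ∧ q) with every successor in Z. Already a fixed point.
Sat(A[(¬r ∧ q) U ¬r]) = {n0, n1, n3, n4}
n0 ∈ Sat(A[(¬r ∧ q) U ¬r]) = {n0, n1, n3, n4}, so the formula holds at n0.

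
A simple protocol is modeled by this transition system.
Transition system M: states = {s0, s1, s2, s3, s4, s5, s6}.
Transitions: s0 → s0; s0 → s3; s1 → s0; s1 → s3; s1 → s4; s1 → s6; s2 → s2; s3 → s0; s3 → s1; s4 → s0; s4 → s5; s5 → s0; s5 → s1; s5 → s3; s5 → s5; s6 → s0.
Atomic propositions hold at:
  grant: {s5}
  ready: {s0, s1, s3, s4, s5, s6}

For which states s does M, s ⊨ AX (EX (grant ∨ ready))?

Sat(grant ∨ ready) = {s0, s1, s3, s4, s5, s6}
Sat(EX (grant ∨ ready)) = {s : some successor in {s0, s1, s3, s4, s5, s6}} = {s0, s1, s3, s4, s5, s6}
Sat(AX (EX (grant ∨ ready))) = {s : every successor in {s0, s1, s3, s4, s5, s6}} = {s0, s1, s3, s4, s5, s6}

{s0, s1, s3, s4, s5, s6}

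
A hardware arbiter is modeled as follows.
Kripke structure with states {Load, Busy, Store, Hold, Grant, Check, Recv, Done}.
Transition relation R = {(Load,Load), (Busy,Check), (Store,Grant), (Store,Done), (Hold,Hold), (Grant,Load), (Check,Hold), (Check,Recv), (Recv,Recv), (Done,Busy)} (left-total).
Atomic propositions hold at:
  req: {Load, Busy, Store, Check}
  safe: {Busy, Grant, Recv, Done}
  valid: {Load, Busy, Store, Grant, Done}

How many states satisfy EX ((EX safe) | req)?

7

Sat(EX safe) = {s : some successor in {Busy, Grant, Recv, Done}} = {Store, Check, Recv, Done}
Sat((EX safe) | req) = {Load, Busy, Store, Check, Recv, Done}
Sat(EX ((EX safe) | req)) = {s : some successor in {Load, Busy, Store, Check, Recv, Done}} = {Load, Busy, Store, Grant, Check, Recv, Done}
|Sat(EX ((EX safe) | req))| = |{Load, Busy, Store, Grant, Check, Recv, Done}| = 7.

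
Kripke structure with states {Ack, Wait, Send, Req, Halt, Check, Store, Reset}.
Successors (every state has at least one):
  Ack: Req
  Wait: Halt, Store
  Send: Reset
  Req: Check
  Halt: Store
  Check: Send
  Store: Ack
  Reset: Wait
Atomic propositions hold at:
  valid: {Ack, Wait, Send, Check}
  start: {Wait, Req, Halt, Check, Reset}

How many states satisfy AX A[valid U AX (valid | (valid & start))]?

6

Sat(valid & start) = {Wait, Check}
Sat(valid | (valid & start)) = {Ack, Wait, Send, Check}
Sat(AX (valid | (valid & start))) = {s : every successor in {Ack, Wait, Send, Check}} = {Req, Check, Store, Reset}
A[valid U AX (valid | (valid & start))]: least fixpoint, start Z0 = Sat(AX (valid | (valid & start))) = {Req, Check, Store, Reset}, add states in Sat(valid) with every successor in Z. Z1 = {Ack, Send, Req, Check, Store, Reset}; fixed.
Sat(A[valid U AX (valid | (valid & start))]) = {Ack, Send, Req, Check, Store, Reset}
Sat(AX A[valid U AX (valid | (valid & start))]) = {s : every successor in {Ack, Send, Req, Check, Store, Reset}} = {Ack, Send, Req, Halt, Check, Store}
|Sat(AX A[valid U AX (valid | (valid & start))])| = |{Ack, Send, Req, Halt, Check, Store}| = 6.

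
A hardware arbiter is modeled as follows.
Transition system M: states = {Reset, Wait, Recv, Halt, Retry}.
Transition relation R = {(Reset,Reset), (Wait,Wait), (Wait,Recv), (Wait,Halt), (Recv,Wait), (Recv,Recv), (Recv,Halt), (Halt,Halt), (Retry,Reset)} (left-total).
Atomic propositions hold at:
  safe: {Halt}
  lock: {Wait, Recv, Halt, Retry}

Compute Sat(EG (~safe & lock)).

{Wait, Recv}

Sat(~safe) = {Reset, Wait, Recv, Retry}
Sat(~safe & lock) = {Wait, Recv, Retry}
EG (~safe & lock): greatest fixpoint, start Z0 = {Wait, Recv, Retry}, keep only states in Sat with some successor in Z. Z1 = {Wait, Recv}; fixed.
Sat(EG (~safe & lock)) = {Wait, Recv}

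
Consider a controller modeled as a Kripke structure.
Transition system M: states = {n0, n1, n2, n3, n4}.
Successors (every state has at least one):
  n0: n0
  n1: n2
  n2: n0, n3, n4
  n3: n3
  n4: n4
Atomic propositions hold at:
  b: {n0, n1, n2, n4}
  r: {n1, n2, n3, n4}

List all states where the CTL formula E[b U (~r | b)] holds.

{n0, n1, n2, n4}

Sat(~r) = {n0}
Sat(~r | b) = {n0, n1, n2, n4}
E[b U (~r | b)]: least fixpoint, start Z0 = Sat((~r | b)) = {n0, n1, n2, n4}, add states in Sat(b) with some successor in Z. Already a fixed point.
Sat(E[b U (~r | b)]) = {n0, n1, n2, n4}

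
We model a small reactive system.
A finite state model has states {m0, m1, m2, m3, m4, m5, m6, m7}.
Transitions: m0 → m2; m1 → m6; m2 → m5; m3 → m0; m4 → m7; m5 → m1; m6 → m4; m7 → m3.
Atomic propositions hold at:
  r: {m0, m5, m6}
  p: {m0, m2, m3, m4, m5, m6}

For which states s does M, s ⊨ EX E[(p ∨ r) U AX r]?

{m0, m2, m3, m5, m7}

Sat(p ∨ r) = {m0, m2, m3, m4, m5, m6}
Sat(AX r) = {s : every successor in {m0, m5, m6}} = {m1, m2, m3}
E[(p ∨ r) U AX r]: least fixpoint, start Z0 = Sat(AX r) = {m1, m2, m3}, add states in Sat(p ∨ r) with some successor in Z. Z1 = {m0, m1, m2, m3, m5}; fixed.
Sat(E[(p ∨ r) U AX r]) = {m0, m1, m2, m3, m5}
Sat(EX E[(p ∨ r) U AX r]) = {s : some successor in {m0, m1, m2, m3, m5}} = {m0, m2, m3, m5, m7}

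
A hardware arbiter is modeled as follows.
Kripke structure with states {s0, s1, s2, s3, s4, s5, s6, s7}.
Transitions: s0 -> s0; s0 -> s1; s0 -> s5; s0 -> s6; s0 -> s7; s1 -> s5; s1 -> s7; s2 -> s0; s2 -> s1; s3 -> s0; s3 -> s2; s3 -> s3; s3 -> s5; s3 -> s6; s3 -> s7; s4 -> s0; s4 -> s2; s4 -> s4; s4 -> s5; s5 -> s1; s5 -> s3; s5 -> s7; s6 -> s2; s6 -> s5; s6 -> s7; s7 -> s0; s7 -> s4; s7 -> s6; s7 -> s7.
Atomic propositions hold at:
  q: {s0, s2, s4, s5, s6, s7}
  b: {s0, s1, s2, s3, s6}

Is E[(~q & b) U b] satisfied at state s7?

No

Sat(~q) = {s1, s3}
Sat(~q & b) = {s1, s3}
E[(~q & b) U b]: least fixpoint, start Z0 = Sat(b) = {s0, s1, s2, s3, s6}, add states in Sat(~q & b) with some successor in Z. Already a fixed point.
Sat(E[(~q & b) U b]) = {s0, s1, s2, s3, s6}
s7 ∉ Sat(E[(~q & b) U b]) = {s0, s1, s2, s3, s6}, so the formula does not hold at s7.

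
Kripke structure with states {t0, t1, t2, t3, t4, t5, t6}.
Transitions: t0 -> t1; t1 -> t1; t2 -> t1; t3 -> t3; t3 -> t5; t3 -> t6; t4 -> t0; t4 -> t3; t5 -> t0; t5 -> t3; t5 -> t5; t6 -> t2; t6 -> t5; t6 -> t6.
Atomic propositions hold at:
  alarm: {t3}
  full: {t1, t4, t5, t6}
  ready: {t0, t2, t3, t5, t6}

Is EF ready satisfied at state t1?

EF ready: least fixpoint, start Z0 = {t0, t2, t3, t5, t6}, add states with some successor in Z. Z1 = {t0, t2, t3, t4, t5, t6}; fixed.
Sat(EF ready) = {t0, t2, t3, t4, t5, t6}
t1 ∉ Sat(EF ready) = {t0, t2, t3, t4, t5, t6}, so the formula does not hold at t1.

No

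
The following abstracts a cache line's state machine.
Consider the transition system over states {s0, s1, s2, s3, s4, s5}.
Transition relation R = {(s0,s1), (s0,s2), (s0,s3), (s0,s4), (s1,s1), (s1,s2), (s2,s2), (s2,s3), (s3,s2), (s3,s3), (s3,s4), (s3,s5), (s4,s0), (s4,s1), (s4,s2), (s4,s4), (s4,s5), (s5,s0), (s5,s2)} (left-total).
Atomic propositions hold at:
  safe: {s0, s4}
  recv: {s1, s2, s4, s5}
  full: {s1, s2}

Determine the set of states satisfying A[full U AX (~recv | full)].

{s1, s2, s5}

Sat(~recv) = {s0, s3}
Sat(~recv | full) = {s0, s1, s2, s3}
Sat(AX (~recv | full)) = {s : every successor in {s0, s1, s2, s3}} = {s1, s2, s5}
A[full U AX (~recv | full)]: least fixpoint, start Z0 = Sat(AX (~recv | full)) = {s1, s2, s5}, add states in Sat(full) with every successor in Z. Already a fixed point.
Sat(A[full U AX (~recv | full)]) = {s1, s2, s5}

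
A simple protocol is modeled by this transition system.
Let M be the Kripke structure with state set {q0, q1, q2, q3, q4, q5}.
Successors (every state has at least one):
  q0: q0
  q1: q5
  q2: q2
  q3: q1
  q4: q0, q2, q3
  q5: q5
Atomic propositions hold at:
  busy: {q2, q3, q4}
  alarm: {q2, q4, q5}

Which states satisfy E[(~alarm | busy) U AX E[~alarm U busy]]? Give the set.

{q2, q4}

Sat(~alarm) = {q0, q1, q3}
Sat(~alarm | busy) = {q0, q1, q2, q3, q4}
E[~alarm U busy]: least fixpoint, start Z0 = Sat(busy) = {q2, q3, q4}, add states in Sat(~alarm) with some successor in Z. Already a fixed point.
Sat(E[~alarm U busy]) = {q2, q3, q4}
Sat(AX E[~alarm U busy]) = {s : every successor in {q2, q3, q4}} = {q2}
E[(~alarm | busy) U AX E[~alarm U busy]]: least fixpoint, start Z0 = Sat(AX E[~alarm U busy]) = {q2}, add states in Sat(~alarm | busy) with some successor in Z. Z1 = {q2, q4}; fixed.
Sat(E[(~alarm | busy) U AX E[~alarm U busy]]) = {q2, q4}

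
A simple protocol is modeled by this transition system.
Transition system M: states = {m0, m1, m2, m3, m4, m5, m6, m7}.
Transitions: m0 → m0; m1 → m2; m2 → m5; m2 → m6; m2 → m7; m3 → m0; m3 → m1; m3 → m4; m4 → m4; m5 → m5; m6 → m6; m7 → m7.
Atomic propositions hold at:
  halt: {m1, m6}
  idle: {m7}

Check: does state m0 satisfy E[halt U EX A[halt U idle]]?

A[halt U idle]: least fixpoint, start Z0 = Sat(idle) = {m7}, add states in Sat(halt) with every successor in Z. Already a fixed point.
Sat(A[halt U idle]) = {m7}
Sat(EX A[halt U idle]) = {s : some successor in {m7}} = {m2, m7}
E[halt U EX A[halt U idle]]: least fixpoint, start Z0 = Sat(EX A[halt U idle]) = {m2, m7}, add states in Sat(halt) with some successor in Z. Z1 = {m1, m2, m7}; fixed.
Sat(E[halt U EX A[halt U idle]]) = {m1, m2, m7}
m0 ∉ Sat(E[halt U EX A[halt U idle]]) = {m1, m2, m7}, so the formula does not hold at m0.

No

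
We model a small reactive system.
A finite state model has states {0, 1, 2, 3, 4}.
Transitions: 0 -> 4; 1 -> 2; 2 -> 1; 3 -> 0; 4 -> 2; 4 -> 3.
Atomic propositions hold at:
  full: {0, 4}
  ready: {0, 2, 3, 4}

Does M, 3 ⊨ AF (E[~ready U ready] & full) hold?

Yes

Sat(~ready) = {1}
E[~ready U ready]: least fixpoint, start Z0 = Sat(ready) = {0, 2, 3, 4}, add states in Sat(~ready) with some successor in Z. Z1 = {0, 1, 2, 3, 4}; fixed.
Sat(E[~ready U ready]) = {0, 1, 2, 3, 4}
Sat(E[~ready U ready] & full) = {0, 4}
AF (E[~ready U ready] & full): least fixpoint, start Z0 = {0, 4}, add states with every successor in Z. Z1 = {0, 3, 4}; fixed.
Sat(AF (E[~ready U ready] & full)) = {0, 3, 4}
3 ∈ Sat(AF (E[~ready U ready] & full)) = {0, 3, 4}, so the formula holds at 3.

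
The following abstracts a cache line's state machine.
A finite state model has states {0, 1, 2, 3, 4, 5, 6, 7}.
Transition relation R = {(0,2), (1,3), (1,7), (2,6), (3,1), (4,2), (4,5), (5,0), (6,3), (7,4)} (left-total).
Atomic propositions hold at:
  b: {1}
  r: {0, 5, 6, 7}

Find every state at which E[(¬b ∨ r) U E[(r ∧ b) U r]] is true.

{0, 2, 4, 5, 6, 7}

Sat(¬b) = {0, 2, 3, 4, 5, 6, 7}
Sat(¬b ∨ r) = {0, 2, 3, 4, 5, 6, 7}
Sat(r ∧ b) = ∅
E[(r ∧ b) U r]: least fixpoint, start Z0 = Sat(r) = {0, 5, 6, 7}, add states in Sat(r ∧ b) with some successor in Z. Already a fixed point.
Sat(E[(r ∧ b) U r]) = {0, 5, 6, 7}
E[(¬b ∨ r) U E[(r ∧ b) U r]]: least fixpoint, start Z0 = Sat(E[(r ∧ b) U r]) = {0, 5, 6, 7}, add states in Sat(¬b ∨ r) with some successor in Z. Z1 = {0, 2, 4, 5, 6, 7}; fixed.
Sat(E[(¬b ∨ r) U E[(r ∧ b) U r]]) = {0, 2, 4, 5, 6, 7}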